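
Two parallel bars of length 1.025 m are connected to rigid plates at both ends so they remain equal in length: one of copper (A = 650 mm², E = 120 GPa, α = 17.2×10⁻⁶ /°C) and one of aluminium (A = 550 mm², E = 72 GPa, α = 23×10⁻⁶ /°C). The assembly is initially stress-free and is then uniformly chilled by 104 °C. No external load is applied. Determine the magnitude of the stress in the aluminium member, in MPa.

Both members must finish at the same length. With the larger α, the aluminium tends to over-contract; the plates restrain it, putting the aluminium in tension and the copper in compression. With no external load the two internal forces are equal and opposite, magnitude P.
Equating the net (thermal + elastic) strains gives |α₁ − α₂|·ΔT = P·[1/(A₁E₁) + 1/(A₂E₂)].
|α₁ − α₂|·ΔT = 5.8×10⁻⁶ × 104 = 0.0006032.
1/(A₁E₁) + 1/(A₂E₂) = 1/(650×120×10³) + 1/(550×72×10³) = 3.807×10⁻⁸ N⁻¹.
P = 0.0006032 / 3.807×10⁻⁸ = 15840 N = 15.84 kN.
σ_{aluminium} = P/A₂ = 15840/550 = 28.81 MPa, tensile.

σ ≈ 28.8 MPa (tensile)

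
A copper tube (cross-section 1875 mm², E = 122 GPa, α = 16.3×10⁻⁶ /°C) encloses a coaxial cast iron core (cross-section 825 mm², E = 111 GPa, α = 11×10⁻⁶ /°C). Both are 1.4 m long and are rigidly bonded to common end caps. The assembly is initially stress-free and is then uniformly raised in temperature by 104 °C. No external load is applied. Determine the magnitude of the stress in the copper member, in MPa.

Both members must finish at the same length. With the larger α, the copper tends to over-expand; the plates restrain it, putting the copper in compression and the cast iron in tension. With no external load the two internal forces are equal and opposite, magnitude P.
Setting the final lengths equal and cancelling L: (α₁ − α₂)ΔT = P/(A₁E₁) + P/(A₂E₂).
|α₁ − α₂|·ΔT = 5.3×10⁻⁶ × 104 = 0.0005512.
1/(A₁E₁) + 1/(A₂E₂) = 1/(1875×122×10³) + 1/(825×111×10³) = 1.529×10⁻⁸ N⁻¹.
So P = 0.0005512 / 1.529×10⁻⁸ = 36.05 kN.
σ_{copper} = P/A₁ = 36050/1875 = 19.22 MPa, compressive.

σ ≈ 19.2 MPa (compressive)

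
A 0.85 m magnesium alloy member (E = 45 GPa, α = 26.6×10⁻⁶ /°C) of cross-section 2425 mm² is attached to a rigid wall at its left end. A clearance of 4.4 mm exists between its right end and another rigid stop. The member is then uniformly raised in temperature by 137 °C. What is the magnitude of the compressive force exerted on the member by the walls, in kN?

Free thermal elongation = αΔT L = 26.6×10⁻⁶ × 137 × 850 = 3.098 mm.
Since δ_free = 3.1 mm is less than the 4.4 mm gap, the member never touches the wall. No axial force develops.

P ≈ 0 kN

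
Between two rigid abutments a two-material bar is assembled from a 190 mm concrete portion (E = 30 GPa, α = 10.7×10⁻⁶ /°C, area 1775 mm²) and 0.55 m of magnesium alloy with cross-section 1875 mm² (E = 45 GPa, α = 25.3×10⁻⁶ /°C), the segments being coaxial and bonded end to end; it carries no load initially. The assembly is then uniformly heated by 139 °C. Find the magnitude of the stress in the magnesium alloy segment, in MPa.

Free thermal expansion of the whole bar: Σ αᵢΔT Lᵢ = 10.7×10⁻⁶×139×190 + 25.3×10⁻⁶×139×550 = 2.217 mm.
Since the ends are fixed, an axial force P builds up, equal in every segment, with P · Σ Lᵢ/(AᵢEᵢ) = δ_free.
The series flexibility is Σ Lᵢ/(AᵢEᵢ) = 190/(1775×30×10³) + 550/(1875×45×10³) = 1.009×10⁻⁵ mm/N.
P = 2.217 / 1.009×10⁻⁵ = 219800 N = 219.8 kN, compressive.
σ_{magnesium alloy} = P / A = 219800 / 1875 = 117.2 MPa.

σ ≈ 117 MPa (compressive)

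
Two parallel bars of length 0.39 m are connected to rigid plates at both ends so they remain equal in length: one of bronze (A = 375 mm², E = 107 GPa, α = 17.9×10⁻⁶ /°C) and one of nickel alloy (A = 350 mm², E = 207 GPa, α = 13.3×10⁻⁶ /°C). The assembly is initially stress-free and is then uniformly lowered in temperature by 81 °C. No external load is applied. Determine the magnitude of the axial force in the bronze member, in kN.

P ≈ 9.62 kN (tensile in the bronze)

Equilibrium of a rigid end plate with no external load gives equal and opposite internal forces ±P in the two members. Since α_{bronze} > α_{nickel alloy}, cooling drives the bronze into tension and the nickel alloy into compression.
Compatibility of the two members (thermal + elastic change equal): (α₁ − α₂)ΔT = P·[1/(A₁E₁) + 1/(A₂E₂)].
|α₁ − α₂|·ΔT = 4.6×10⁻⁶ × 81 = 0.0003726.
1/(A₁E₁) + 1/(A₂E₂) = 1/(375×107×10³) + 1/(350×207×10³) = 3.872×10⁻⁸ N⁻¹.
P = 0.0003726 / 3.872×10⁻⁸ = 9622 N = 9.622 kN.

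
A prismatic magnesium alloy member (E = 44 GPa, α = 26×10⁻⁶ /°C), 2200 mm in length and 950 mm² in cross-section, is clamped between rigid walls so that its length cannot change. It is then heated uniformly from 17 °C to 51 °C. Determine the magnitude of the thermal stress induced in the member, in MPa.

Because both ends are immovable the net strain is zero, and the suppressed thermal strain is αΔT = 26×10⁻⁶ × 34 = 884×10⁻⁶.
The stress required to suppress this strain is σ = Eε = 44×10³ × 884×10⁻⁶ = 38.9 MPa, compressive since the member is trying to expand.

σ ≈ 38.9 MPa (compressive)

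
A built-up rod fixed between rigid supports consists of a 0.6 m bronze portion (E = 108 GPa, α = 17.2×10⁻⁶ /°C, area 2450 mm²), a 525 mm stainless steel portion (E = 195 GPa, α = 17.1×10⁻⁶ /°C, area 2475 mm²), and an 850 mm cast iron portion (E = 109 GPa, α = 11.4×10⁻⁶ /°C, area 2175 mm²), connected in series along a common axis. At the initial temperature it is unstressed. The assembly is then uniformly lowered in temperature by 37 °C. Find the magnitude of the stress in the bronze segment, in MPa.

If the supports were absent, the total length change would be Σ αᵢΔT Lᵢ = 17.2×10⁻⁶×37×600 + 17.1×10⁻⁶×37×525 + 11.4×10⁻⁶×37×850 = 1.073 mm.
The rigid supports impose zero overall length change; the single axial force P common to all segments must satisfy P Σ Lᵢ/(AᵢEᵢ) = δ_free.
The series flexibility is Σ Lᵢ/(AᵢEᵢ) = 600/(2450×108×10³) + 525/(2475×195×10³) + 850/(2175×109×10³) = 6.941×10⁻⁶ mm/N.
Hence P = δ_free / Σ(L/AE) = 1.073/6.941×10⁻⁶ = 154.5 kN (tensile).
σ_{bronze} = P / A = 154500 / 2450 = 63.07 MPa.

σ ≈ 63.1 MPa (tensile)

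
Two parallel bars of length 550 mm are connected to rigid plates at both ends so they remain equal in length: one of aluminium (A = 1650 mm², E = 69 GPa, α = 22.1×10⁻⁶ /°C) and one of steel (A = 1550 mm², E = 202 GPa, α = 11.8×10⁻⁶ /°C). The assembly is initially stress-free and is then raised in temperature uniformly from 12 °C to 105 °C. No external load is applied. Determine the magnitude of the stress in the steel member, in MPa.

Equilibrium of a rigid end plate with no external load gives equal and opposite internal forces ±P in the two members. Since α_{aluminium} > α_{steel}, heating drives the aluminium into compression and the steel into tension.
Setting the final lengths equal and cancelling L: (α₁ − α₂)ΔT = P/(A₁E₁) + P/(A₂E₂).
|α₁ − α₂|·ΔT = 10.3×10⁻⁶ × 93 = 0.0009579.
1/(A₁E₁) + 1/(A₂E₂) = 1/(1650×69×10³) + 1/(1550×202×10³) = 1.198×10⁻⁸ N⁻¹.
So P = 0.0009579 / 1.198×10⁻⁸ = 79.98 kN.
σ_{steel} = P/A₂ = 79980/1550 = 51.6 MPa, tensile.

σ ≈ 51.6 MPa (tensile)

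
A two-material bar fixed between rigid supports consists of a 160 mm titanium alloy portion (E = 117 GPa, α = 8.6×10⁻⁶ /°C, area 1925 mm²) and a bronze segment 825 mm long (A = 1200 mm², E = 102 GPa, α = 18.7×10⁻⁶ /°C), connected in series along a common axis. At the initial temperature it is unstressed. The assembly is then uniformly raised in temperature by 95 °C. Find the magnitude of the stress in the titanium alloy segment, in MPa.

σ ≈ 111 MPa (compressive)

If the supports were absent, the total length change would be Σ αᵢΔT Lᵢ = 8.6×10⁻⁶×95×160 + 18.7×10⁻⁶×95×825 = 1.596 mm.
The rigid supports impose zero overall length change; the single axial force P common to all segments must satisfy P Σ Lᵢ/(AᵢEᵢ) = δ_free.
Σ Lᵢ/(AᵢEᵢ) = 160/(1925×117×10³) + 825/(1200×102×10³) = 7.451×10⁻⁶ mm/N.
So P = 1.596 / 7.451×10⁻⁶ = 214.3 kN, compressive.
σ_{titanium alloy} = P / A = 214300 / 1925 = 111.3 MPa.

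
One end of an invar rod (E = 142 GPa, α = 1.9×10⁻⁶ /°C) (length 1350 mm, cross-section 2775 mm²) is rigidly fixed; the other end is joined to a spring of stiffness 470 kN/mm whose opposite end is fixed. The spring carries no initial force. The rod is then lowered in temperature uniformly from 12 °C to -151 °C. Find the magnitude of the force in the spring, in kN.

P ≈ 75.3 kN

The unrestrained thermal change is αΔT L = 1.9×10⁻⁶ × 163 × 1350 = 0.4181 mm.
Let P be the tensile force in the spring. The rod extends elastically by PL/(AE) and the spring stretches by P/k; together these equal δ_free.
P [ L/(AE) + 1/k ] = δ_free → P [ 1350/(2775×142×10³) + 1/(470×10³) ] = 0.4181.
P = 0.4181 / 5.554×10⁻⁶ = 75280 N.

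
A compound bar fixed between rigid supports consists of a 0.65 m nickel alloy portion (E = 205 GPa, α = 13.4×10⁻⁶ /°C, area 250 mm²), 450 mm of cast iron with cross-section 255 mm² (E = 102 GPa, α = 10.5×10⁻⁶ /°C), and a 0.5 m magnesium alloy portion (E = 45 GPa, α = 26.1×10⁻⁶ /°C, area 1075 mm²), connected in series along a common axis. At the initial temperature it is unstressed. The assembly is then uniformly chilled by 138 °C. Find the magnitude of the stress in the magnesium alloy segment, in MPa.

With the walls removed the bar would change length by δ_free = Σ αᵢΔT Lᵢ = 13.4×10⁻⁶×138×650 + 10.5×10⁻⁶×138×450 + 26.1×10⁻⁶×138×500 = 3.655 mm.
The walls prevent any net length change, so an axial force P (same in every segment) develops. Compatibility: P · Σ Lᵢ/(AᵢEᵢ) = δ_free.
Σ Lᵢ/(AᵢEᵢ) = 650/(250×205×10³) + 450/(255×102×10³) + 500/(1075×45×10³) = 4.032×10⁻⁵ mm/N.
So P = 3.655 / 4.032×10⁻⁵ = 90.65 kN, tensile.
σ_{magnesium alloy} = P / A = 90650 / 1075 = 84.32 MPa.

σ ≈ 84.3 MPa (tensile)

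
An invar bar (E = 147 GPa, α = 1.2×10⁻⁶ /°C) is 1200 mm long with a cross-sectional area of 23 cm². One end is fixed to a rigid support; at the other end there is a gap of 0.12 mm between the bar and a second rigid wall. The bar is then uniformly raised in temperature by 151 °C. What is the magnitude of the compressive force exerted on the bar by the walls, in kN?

Unrestrained expansion: δ_free = αΔT L = 1.2×10⁻⁶ × 151 × 1200 = 0.2174 mm.
After closing the 0.12 mm clearance, 0.2174 − 0.12 = 0.09744 mm of expansion remains to be suppressed by the wall.
That suppressed elongation corresponds to σ = E·Δ/L = 147×10³ × 0.09744/1200 = 11.94 MPa.
Force on the wall = σA = 11.94 × 2300 mm² = 27.45 kN.

P ≈ 27.5 kN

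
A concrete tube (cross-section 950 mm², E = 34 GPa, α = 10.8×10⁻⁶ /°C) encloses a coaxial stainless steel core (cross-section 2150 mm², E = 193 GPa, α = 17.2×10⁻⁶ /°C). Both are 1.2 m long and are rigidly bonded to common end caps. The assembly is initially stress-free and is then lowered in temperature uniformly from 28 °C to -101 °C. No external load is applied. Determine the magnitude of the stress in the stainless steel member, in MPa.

Both members must finish at the same length. With the larger α, the stainless steel tends to over-contract; the plates restrain it, putting the stainless steel in tension and the concrete in compression. With no external load the two internal forces are equal and opposite, magnitude P.
Setting the final lengths equal and cancelling L: (α₁ − α₂)ΔT = P/(A₁E₁) + P/(A₂E₂).
|α₁ − α₂|·ΔT = 6.4×10⁻⁶ × 129 = 0.0008256.
1/(A₁E₁) + 1/(A₂E₂) = 1/(950×34×10³) + 1/(2150×193×10³) = 3.337×10⁻⁸ N⁻¹.
P = 0.0008256 / 3.337×10⁻⁸ = 24740 N = 24.74 kN.
σ_{stainless steel} = P/A₂ = 24740/2150 = 11.51 MPa, tensile.

σ ≈ 11.5 MPa (tensile)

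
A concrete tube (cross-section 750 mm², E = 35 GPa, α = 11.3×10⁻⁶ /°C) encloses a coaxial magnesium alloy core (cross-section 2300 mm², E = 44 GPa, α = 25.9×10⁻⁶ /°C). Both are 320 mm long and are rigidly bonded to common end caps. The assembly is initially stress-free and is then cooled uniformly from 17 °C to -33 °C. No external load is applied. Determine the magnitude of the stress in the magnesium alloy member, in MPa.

The magnesium alloy has the larger α, so on cooling it would change length more than the concrete if both were free. The rigid plates force a common final length, so the magnesium alloy is put into tension and the concrete into compression, with equal and opposite forces P (no external load).
Equating the net (thermal + elastic) strains gives |α₁ − α₂|·ΔT = P·[1/(A₁E₁) + 1/(A₂E₂)].
|α₁ − α₂|·ΔT = 14.6×10⁻⁶ × 50 = 0.00073.
1/(A₁E₁) + 1/(A₂E₂) = 1/(750×35×10³) + 1/(2300×44×10³) = 4.798×10⁻⁸ N⁻¹.
P = 0.00073 / 4.798×10⁻⁸ = 15220 N = 15.22 kN.
σ_{magnesium alloy} = P/A₂ = 15220/2300 = 6.616 MPa, tensile.

σ ≈ 6.62 MPa (tensile)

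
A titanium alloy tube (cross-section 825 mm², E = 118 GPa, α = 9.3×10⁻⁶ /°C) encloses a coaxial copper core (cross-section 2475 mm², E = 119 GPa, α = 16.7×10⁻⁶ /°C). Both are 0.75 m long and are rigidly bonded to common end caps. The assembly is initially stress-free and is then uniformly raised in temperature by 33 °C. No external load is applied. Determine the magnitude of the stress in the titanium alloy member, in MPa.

σ ≈ 21.7 MPa (tensile)

The copper has the larger α, so on heating it would change length more than the titanium alloy if both were free. The rigid plates force a common final length, so the copper is put into compression and the titanium alloy into tension, with equal and opposite forces P (no external load).
Equating the net (thermal + elastic) strains gives |α₁ − α₂|·ΔT = P·[1/(A₁E₁) + 1/(A₂E₂)].
|α₁ − α₂|·ΔT = 7.4×10⁻⁶ × 33 = 0.0002442.
1/(A₁E₁) + 1/(A₂E₂) = 1/(825×118×10³) + 1/(2475×119×10³) = 1.367×10⁻⁸ N⁻¹.
So P = 0.0002442 / 1.367×10⁻⁸ = 17.87 kN.
σ_{titanium alloy} = P/A₁ = 17870/825 = 21.66 MPa, tensile.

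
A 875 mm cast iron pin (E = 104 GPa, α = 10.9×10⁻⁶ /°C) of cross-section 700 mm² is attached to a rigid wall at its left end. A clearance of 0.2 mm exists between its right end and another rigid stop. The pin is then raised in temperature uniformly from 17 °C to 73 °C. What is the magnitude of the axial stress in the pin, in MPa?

σ ≈ 39.7 MPa (compressive)

Free thermal elongation = αΔT L = 10.9×10⁻⁶ × 56 × 875 = 0.5341 mm.
After closing the 0.2 mm clearance, 0.5341 − 0.2 = 0.3341 mm of expansion remains to be suppressed by the wall.
Compatibility: PL/(AE) = 0.3341 mm, so σ = P/A = E × (0.3341/875) = 39.71 MPa.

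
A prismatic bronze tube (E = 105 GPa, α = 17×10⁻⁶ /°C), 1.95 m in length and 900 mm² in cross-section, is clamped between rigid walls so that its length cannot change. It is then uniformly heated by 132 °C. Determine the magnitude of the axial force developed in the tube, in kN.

The ends cannot move, so σ = EαΔT = 105×10³ × 17×10⁻⁶ × 132 = 235.6 MPa.
Then P = σA = 235.6 × 900 mm² = 212.1 kN, compressive.

P ≈ 212 kN (compressive)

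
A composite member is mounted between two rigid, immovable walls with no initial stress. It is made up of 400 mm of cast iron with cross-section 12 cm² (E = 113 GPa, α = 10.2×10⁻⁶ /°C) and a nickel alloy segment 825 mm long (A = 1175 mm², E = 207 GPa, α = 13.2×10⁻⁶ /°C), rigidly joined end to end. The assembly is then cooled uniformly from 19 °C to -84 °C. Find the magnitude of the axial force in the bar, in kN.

With the walls removed the bar would change length by δ_free = Σ αᵢΔT Lᵢ = 10.2×10⁻⁶×103×400 + 13.2×10⁻⁶×103×825 = 1.542 mm.
The rigid supports impose zero overall length change; the single axial force P common to all segments must satisfy P Σ Lᵢ/(AᵢEᵢ) = δ_free.
The series flexibility is Σ Lᵢ/(AᵢEᵢ) = 400/(1200×113×10³) + 825/(1175×207×10³) = 6.342×10⁻⁶ mm/N.
So P = 1.542 / 6.342×10⁻⁶ = 243.1 kN, tensile.

P ≈ 243 kN (tensile)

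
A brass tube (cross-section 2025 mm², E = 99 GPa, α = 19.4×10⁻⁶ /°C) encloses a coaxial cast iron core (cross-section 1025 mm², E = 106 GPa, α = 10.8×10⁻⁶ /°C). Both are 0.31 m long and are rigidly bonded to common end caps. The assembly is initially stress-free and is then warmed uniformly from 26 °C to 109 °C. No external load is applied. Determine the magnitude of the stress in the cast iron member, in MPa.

σ ≈ 49.1 MPa (tensile)

Equilibrium of a rigid end plate with no external load gives equal and opposite internal forces ±P in the two members. Since α_{brass} > α_{cast iron}, heating drives the brass into compression and the cast iron into tension.
Equating the net (thermal + elastic) strains gives |α₁ − α₂|·ΔT = P·[1/(A₁E₁) + 1/(A₂E₂)].
|α₁ − α₂|·ΔT = 8.6×10⁻⁶ × 83 = 0.0007138.
1/(A₁E₁) + 1/(A₂E₂) = 1/(2025×99×10³) + 1/(1025×106×10³) = 1.419×10⁻⁸ N⁻¹.
P = 0.0007138 / 1.419×10⁻⁸ = 50300 N = 50.3 kN.
σ_{cast iron} = P/A₂ = 50300/1025 = 49.07 MPa, tensile.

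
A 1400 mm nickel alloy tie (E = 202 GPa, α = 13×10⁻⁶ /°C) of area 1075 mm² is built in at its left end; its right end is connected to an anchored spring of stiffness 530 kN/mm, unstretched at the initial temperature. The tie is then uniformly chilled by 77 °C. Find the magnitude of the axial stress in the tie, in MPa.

If the spring were absent the tie would shorten by αΔT L = 13×10⁻⁶ × 77 × 1400 = 1.401 mm.
Let P be the tensile force in the spring. The tie extends elastically by PL/(AE) and the spring stretches by P/k; together these equal δ_free.
P [ L/(AE) + 1/k ] = δ_free → P [ 1400/(1075×202×10³) + 1/(530×10³) ] = 1.401.
P = 1.401 / 8.334×10⁻⁶ = 168200 N.
σ = P/A = 168200/1075 = 156.4 MPa.

σ ≈ 156 MPa (tensile)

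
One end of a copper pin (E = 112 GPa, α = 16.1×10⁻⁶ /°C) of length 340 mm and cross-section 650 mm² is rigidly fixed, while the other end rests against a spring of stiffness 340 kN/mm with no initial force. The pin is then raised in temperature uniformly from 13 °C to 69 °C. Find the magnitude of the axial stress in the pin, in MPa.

If the spring were absent the pin would lengthen by αΔT L = 16.1×10⁻⁶ × 56 × 340 = 0.3065 mm.
With a force P in the spring, the elastic change of the pin is PL/(AE) and that of the spring is P/k; compatibility requires their sum to equal δ_free.
P [ L/(AE) + 1/k ] = δ_free → P [ 340/(650×112×10³) + 1/(340×10³) ] = 0.3065.
P = 0.3065 / 7.612×10⁻⁶ = 40270 N.
σ = P/A = 40270/650 = 61.96 MPa.

σ ≈ 62 MPa (compressive)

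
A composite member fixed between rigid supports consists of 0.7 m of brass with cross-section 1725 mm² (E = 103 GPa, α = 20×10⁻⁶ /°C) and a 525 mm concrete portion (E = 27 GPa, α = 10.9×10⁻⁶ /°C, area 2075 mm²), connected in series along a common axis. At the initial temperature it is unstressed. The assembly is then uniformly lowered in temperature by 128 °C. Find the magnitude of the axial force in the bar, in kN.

If the supports were absent, the total length change would be Σ αᵢΔT Lᵢ = 20×10⁻⁶×128×700 + 10.9×10⁻⁶×128×525 = 2.524 mm.
The rigid supports impose zero overall length change; the single axial force P common to all segments must satisfy P Σ Lᵢ/(AᵢEᵢ) = δ_free.
The series flexibility is Σ Lᵢ/(AᵢEᵢ) = 700/(1725×103×10³) + 525/(2075×27×10³) = 1.331×10⁻⁵ mm/N.
P = 2.524 / 1.331×10⁻⁵ = 189700 N = 189.7 kN, tensile.

P ≈ 190 kN (tensile)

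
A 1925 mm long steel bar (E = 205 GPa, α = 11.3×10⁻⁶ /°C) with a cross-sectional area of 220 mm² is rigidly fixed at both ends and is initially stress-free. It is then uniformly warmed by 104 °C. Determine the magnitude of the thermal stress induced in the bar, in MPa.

Because both ends are immovable the net strain is zero, and the suppressed thermal strain is αΔT = 11.3×10⁻⁶ × 104 = 1175.2×10⁻⁶.
σ = EαΔT = 205×10³ × 11.3×10⁻⁶ × 104 = 240.9 MPa (compressive; the bar is trying to expand).

σ ≈ 241 MPa (compressive)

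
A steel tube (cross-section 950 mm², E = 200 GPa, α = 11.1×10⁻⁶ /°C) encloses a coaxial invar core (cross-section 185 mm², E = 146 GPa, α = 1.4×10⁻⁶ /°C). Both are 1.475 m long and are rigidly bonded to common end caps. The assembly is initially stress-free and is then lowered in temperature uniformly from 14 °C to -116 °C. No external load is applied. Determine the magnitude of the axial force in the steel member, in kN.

P ≈ 29.8 kN (tensile in the steel)

The steel has the larger α, so on cooling it would change length more than the invar if both were free. The rigid plates force a common final length, so the steel is put into tension and the invar into compression, with equal and opposite forces P (no external load).
Compatibility of the two members (thermal + elastic change equal): (α₁ − α₂)ΔT = P·[1/(A₁E₁) + 1/(A₂E₂)].
|α₁ − α₂|·ΔT = 9.7×10⁻⁶ × 130 = 0.001261.
1/(A₁E₁) + 1/(A₂E₂) = 1/(950×200×10³) + 1/(185×146×10³) = 4.229×10⁻⁸ N⁻¹.
P = 0.001261 / 4.229×10⁻⁸ = 29820 N = 29.82 kN.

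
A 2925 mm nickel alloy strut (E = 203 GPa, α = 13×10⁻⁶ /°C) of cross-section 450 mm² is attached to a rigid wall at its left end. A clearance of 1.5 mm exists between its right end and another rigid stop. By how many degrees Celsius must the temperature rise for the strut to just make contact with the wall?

Contact occurs when the free expansion equals the gap: αΔT L = 1.5 mm.
ΔT = 1.5 / (13×10⁻⁶ × 2925) = 39.45 °C.

ΔT ≈ 39.4 °C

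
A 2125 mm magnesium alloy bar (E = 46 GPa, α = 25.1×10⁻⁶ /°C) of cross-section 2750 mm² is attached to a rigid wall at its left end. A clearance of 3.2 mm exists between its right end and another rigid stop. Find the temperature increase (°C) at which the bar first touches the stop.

Contact occurs when the free expansion equals the gap: αΔT L = 3.2 mm.
So ΔT = g/(αL) = 3.2/(25.1×10⁻⁶ × 2125) = 60 °C.

ΔT ≈ 60 °C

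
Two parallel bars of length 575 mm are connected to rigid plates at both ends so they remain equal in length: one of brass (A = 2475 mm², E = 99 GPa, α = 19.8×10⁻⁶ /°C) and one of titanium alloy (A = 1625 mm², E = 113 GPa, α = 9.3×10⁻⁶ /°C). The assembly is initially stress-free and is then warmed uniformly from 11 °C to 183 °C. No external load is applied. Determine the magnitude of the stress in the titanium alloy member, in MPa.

σ ≈ 117 MPa (tensile)

The brass has the larger α, so on heating it would change length more than the titanium alloy if both were free. The rigid plates force a common final length, so the brass is put into compression and the titanium alloy into tension, with equal and opposite forces P (no external load).
Equating the net (thermal + elastic) strains gives |α₁ − α₂|·ΔT = P·[1/(A₁E₁) + 1/(A₂E₂)].
|α₁ − α₂|·ΔT = 10.5×10⁻⁶ × 172 = 0.001806.
1/(A₁E₁) + 1/(A₂E₂) = 1/(2475×99×10³) + 1/(1625×113×10³) = 9.527×10⁻⁹ N⁻¹.
So P = 0.001806 / 9.527×10⁻⁹ = 189.6 kN.
σ_{titanium alloy} = P/A₂ = 189600/1625 = 116.7 MPa, tensile.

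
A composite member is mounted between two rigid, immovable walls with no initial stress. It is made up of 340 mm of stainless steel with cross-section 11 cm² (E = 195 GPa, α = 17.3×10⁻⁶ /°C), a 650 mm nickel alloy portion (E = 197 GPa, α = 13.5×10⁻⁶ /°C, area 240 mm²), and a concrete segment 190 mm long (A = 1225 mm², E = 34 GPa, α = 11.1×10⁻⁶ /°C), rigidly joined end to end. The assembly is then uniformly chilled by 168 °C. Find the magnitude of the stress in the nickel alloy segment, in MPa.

If the supports were absent, the total length change would be Σ αᵢΔT Lᵢ = 17.3×10⁻⁶×168×340 + 13.5×10⁻⁶×168×650 + 11.1×10⁻⁶×168×190 = 2.817 mm.
The walls prevent any net length change, so an axial force P (same in every segment) develops. Compatibility: P · Σ Lᵢ/(AᵢEᵢ) = δ_free.
The series flexibility is Σ Lᵢ/(AᵢEᵢ) = 340/(1100×195×10³) + 650/(240×197×10³) + 190/(1225×34×10³) = 1.989×10⁻⁵ mm/N.
So P = 2.817 / 1.989×10⁻⁵ = 141.6 kN, tensile.
σ_{nickel alloy} = P / A = 141600 / 240 = 589.9 MPa.

σ ≈ 590 MPa (tensile)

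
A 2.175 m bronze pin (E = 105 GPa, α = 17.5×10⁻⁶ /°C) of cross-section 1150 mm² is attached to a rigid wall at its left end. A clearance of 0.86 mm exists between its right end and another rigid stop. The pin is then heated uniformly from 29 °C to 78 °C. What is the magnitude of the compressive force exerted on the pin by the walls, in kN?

P ≈ 55.8 kN

If the wall were absent the pin would grow by αΔT L = 17.5×10⁻⁶ × 49 × 2175 = 1.865 mm.
After closing the 0.86 mm clearance, 1.865 − 0.86 = 1.005 mm of expansion remains to be suppressed by the wall.
Compatibility: PL/(AE) = 1.005 mm, so σ = P/A = E × (1.005/2175) = 48.52 MPa.
Force on the wall = σA = 48.52 × 1150 mm² = 55.8 kN.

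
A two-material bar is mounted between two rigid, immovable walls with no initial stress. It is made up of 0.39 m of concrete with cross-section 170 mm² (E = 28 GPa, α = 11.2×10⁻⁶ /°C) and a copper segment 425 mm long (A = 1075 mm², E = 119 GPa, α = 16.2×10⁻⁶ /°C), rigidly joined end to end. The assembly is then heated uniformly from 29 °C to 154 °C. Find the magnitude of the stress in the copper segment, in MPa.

σ ≈ 15.3 MPa (compressive)

With the walls removed the bar would change length by δ_free = Σ αᵢΔT Lᵢ = 11.2×10⁻⁶×125×390 + 16.2×10⁻⁶×125×425 = 1.407 mm.
The walls prevent any net length change, so an axial force P (same in every segment) develops. Compatibility: P · Σ Lᵢ/(AᵢEᵢ) = δ_free.
Σ Lᵢ/(AᵢEᵢ) = 390/(170×28×10³) + 425/(1075×119×10³) = 8.526×10⁻⁵ mm/N.
P = 1.407 / 8.526×10⁻⁵ = 16500 N = 16.5 kN, compressive.
σ_{copper} = P / A = 16500 / 1075 = 15.35 MPa.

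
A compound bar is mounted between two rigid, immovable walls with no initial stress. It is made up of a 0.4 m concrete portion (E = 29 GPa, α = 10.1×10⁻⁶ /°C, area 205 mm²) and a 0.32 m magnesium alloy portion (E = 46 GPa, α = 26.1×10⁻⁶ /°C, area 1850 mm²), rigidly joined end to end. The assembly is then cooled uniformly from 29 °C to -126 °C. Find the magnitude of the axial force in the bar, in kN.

P ≈ 27 kN (tensile)

Free thermal contraction of the whole bar: Σ αᵢΔT Lᵢ = 10.1×10⁻⁶×155×400 + 26.1×10⁻⁶×155×320 = 1.921 mm.
The walls prevent any net length change, so an axial force P (same in every segment) develops. Compatibility: P · Σ Lᵢ/(AᵢEᵢ) = δ_free.
Σ Lᵢ/(AᵢEᵢ) = 400/(205×29×10³) + 320/(1850×46×10³) = 7.104×10⁻⁵ mm/N.
P = 1.921 / 7.104×10⁻⁵ = 27040 N = 27.04 kN, tensile.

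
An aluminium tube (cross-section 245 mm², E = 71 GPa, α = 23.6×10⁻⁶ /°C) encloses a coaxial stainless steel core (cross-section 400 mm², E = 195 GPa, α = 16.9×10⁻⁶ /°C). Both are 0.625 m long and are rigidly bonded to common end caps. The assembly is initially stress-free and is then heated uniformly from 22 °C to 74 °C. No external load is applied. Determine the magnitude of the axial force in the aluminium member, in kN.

Equilibrium of a rigid end plate with no external load gives equal and opposite internal forces ±P in the two members. Since α_{aluminium} > α_{stainless steel}, heating drives the aluminium into compression and the stainless steel into tension.
Compatibility of the two members (thermal + elastic change equal): (α₁ − α₂)ΔT = P·[1/(A₁E₁) + 1/(A₂E₂)].
|α₁ − α₂|·ΔT = 6.7×10⁻⁶ × 52 = 0.0003484.
1/(A₁E₁) + 1/(A₂E₂) = 1/(245×71×10³) + 1/(400×195×10³) = 7.031×10⁻⁸ N⁻¹.
P = 0.0003484 / 7.031×10⁻⁸ = 4955 N = 4.955 kN.

P ≈ 4.96 kN (compressive in the aluminium)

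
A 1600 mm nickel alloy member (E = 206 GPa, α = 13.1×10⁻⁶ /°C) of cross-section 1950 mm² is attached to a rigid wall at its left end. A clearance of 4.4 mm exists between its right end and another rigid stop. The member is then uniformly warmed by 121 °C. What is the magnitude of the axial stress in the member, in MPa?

σ ≈ 0 MPa

Unrestrained expansion: δ_free = αΔT L = 13.1×10⁻⁶ × 121 × 1600 = 2.536 mm.
This is smaller than the 4.4 mm clearance, so the member expands freely without reaching the stop — the stress is zero.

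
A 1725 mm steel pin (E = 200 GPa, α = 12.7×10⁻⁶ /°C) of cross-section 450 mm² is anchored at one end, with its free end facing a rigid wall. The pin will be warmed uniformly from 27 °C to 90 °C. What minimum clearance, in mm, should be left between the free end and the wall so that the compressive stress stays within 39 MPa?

With no wall the pin would lengthen by αΔT L = 12.7×10⁻⁶ × 63 × 1725 = 1.38 mm.
At the allowable stress the elastic shortening the wall may impose is σL/E = 39 × 1725 / (200×10³) = 0.3364 mm.
The gap must absorb the remainder: g_min = 1.38 − 0.3364 = 1.044 mm.

g ≈ 1.04 mm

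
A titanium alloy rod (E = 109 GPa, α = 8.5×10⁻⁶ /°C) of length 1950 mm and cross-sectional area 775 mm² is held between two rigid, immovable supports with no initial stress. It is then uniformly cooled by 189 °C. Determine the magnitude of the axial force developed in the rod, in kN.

With zero net strain, σ = E·αΔT = 109 GPa × 8.5×10⁻⁶ × 189 = 175.1 MPa.
P = AEαΔT = 775 × 109×10³ × 8.5×10⁻⁶ × 189 = 135.7 kN (tensile).

P ≈ 136 kN (tensile)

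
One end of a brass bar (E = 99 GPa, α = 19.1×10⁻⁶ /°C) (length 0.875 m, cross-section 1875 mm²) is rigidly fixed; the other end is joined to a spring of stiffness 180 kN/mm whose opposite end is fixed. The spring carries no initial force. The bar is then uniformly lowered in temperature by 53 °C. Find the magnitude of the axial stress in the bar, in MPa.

If the spring were absent the bar would shorten by αΔT L = 19.1×10⁻⁶ × 53 × 875 = 0.8858 mm.
With a force P in the spring, the elastic change of the bar is PL/(AE) and that of the spring is P/k; compatibility requires their sum to equal δ_free.
So P = δ_free / [L/(AE) + 1/k] = 0.8858 / [ 875/(1875×99×10³) + 1/(180×10³) ].
P = 0.8858 / 1.027×10⁻⁵ = 86250 N.
σ = P/A = 86250/1875 = 46 MPa.

σ ≈ 46 MPa (tensile)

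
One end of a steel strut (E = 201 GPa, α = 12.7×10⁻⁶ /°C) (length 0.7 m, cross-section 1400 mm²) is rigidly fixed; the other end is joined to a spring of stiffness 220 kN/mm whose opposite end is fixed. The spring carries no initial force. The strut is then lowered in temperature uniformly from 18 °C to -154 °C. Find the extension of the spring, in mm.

δ ≈ 0.988 mm

Free thermal contraction: δ_free = αΔT L = 12.7×10⁻⁶ × 172 × 700 = 1.529 mm.
Let P be the tensile force in the spring. The strut extends elastically by PL/(AE) and the spring stretches by P/k; together these equal δ_free.
So P = δ_free / [L/(AE) + 1/k] = 1.529 / [ 700/(1400×201×10³) + 1/(220×10³) ].
P = 1.529 / 7.033×10⁻⁶ = 217400 N.
Spring extension = P/k = 217400/(220×10³) = 0.9882 mm.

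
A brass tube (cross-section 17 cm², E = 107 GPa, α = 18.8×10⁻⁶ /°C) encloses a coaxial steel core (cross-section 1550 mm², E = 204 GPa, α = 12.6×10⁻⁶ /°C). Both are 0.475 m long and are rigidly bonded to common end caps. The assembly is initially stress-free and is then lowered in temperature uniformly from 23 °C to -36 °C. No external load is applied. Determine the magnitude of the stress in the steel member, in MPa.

The brass has the larger α, so on cooling it would change length more than the steel if both were free. The rigid plates force a common final length, so the brass is put into tension and the steel into compression, with equal and opposite forces P (no external load).
Compatibility of the two members (thermal + elastic change equal): (α₁ − α₂)ΔT = P·[1/(A₁E₁) + 1/(A₂E₂)].
|α₁ − α₂|·ΔT = 6.2×10⁻⁶ × 59 = 0.0003658.
1/(A₁E₁) + 1/(A₂E₂) = 1/(1700×107×10³) + 1/(1550×204×10³) = 8.66×10⁻⁹ N⁻¹.
P = 0.0003658 / 8.66×10⁻⁹ = 42240 N = 42.24 kN.
σ_{steel} = P/A₂ = 42240/1550 = 27.25 MPa, compressive.

σ ≈ 27.3 MPa (compressive)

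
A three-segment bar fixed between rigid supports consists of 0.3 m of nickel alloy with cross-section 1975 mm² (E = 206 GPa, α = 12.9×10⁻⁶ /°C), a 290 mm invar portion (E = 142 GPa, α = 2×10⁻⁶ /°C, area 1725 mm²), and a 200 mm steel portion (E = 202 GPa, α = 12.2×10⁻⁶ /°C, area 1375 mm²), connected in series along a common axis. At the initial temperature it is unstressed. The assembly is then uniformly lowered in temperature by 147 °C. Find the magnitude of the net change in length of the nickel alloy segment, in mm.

|ΔL| ≈ 0.286 mm

Free thermal contraction of the whole bar: Σ αᵢΔT Lᵢ = 12.9×10⁻⁶×147×300 + 2×10⁻⁶×147×290 + 12.2×10⁻⁶×147×200 = 1.013 mm.
The walls prevent any net length change, so an axial force P (same in every segment) develops. Compatibility: P · Σ Lᵢ/(AᵢEᵢ) = δ_free.
The series flexibility is Σ Lᵢ/(AᵢEᵢ) = 300/(1975×206×10³) + 290/(1725×142×10³) + 200/(1375×202×10³) = 2.641×10⁻⁶ mm/N.
Hence P = δ_free / Σ(L/AE) = 1.013/2.641×10⁻⁶ = 383.5 kN (tensile).
For the nickel alloy segment, free thermal change = 12.9×10⁻⁶×147×300 = 0.5689 mm and elastic change from P = 383500×300/(1975×206×10³) = 0.2827 mm; these oppose, so the net change is 0.286 mm (segment shortens).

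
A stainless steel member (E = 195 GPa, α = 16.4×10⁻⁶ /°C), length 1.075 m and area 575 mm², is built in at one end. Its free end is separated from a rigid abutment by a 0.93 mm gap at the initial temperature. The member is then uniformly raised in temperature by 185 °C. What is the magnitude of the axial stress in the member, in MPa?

If the wall were absent the member would grow by αΔT L = 16.4×10⁻⁶ × 185 × 1075 = 3.262 mm.
This exceeds the 0.93 mm gap, so the wall pushes back. The portion of expansion that must be recovered elastically is δ_free − gap = 3.262 − 0.93 = 2.332 mm.
Compatibility: PL/(AE) = 2.332 mm, so σ = P/A = E × (2.332/1075) = 422.9 MPa.

σ ≈ 423 MPa (compressive)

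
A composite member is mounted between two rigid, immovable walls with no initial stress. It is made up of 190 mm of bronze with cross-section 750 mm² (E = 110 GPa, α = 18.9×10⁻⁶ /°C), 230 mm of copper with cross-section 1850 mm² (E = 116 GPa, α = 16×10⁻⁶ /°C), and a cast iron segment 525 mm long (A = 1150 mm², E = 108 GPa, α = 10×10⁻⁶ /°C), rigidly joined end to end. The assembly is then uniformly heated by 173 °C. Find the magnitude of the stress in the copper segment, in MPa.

Free thermal expansion of the whole bar: Σ αᵢΔT Lᵢ = 18.9×10⁻⁶×173×190 + 16×10⁻⁶×173×230 + 10×10⁻⁶×173×525 = 2.166 mm.
The rigid supports impose zero overall length change; the single axial force P common to all segments must satisfy P Σ Lᵢ/(AᵢEᵢ) = δ_free.
The series flexibility is Σ Lᵢ/(AᵢEᵢ) = 190/(750×110×10³) + 230/(1850×116×10³) + 525/(1150×108×10³) = 7.602×10⁻⁶ mm/N.
Hence P = δ_free / Σ(L/AE) = 2.166/7.602×10⁻⁶ = 284.9 kN (compressive).
σ_{copper} = P / A = 284900 / 1850 = 154 MPa.

σ ≈ 154 MPa (compressive)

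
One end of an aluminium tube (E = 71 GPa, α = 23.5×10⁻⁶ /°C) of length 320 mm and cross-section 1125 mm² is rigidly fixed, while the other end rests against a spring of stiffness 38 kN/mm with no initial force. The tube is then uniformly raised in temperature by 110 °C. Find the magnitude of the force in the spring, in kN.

P ≈ 27.3 kN

The unrestrained thermal change is αΔT L = 23.5×10⁻⁶ × 110 × 320 = 0.8272 mm.
With a force P in the spring, the elastic change of the tube is PL/(AE) and that of the spring is P/k; compatibility requires their sum to equal δ_free.
So P = δ_free / [L/(AE) + 1/k] = 0.8272 / [ 320/(1125×71×10³) + 1/(38×10³) ].
P = 0.8272 / 3.032×10⁻⁵ = 27280 N.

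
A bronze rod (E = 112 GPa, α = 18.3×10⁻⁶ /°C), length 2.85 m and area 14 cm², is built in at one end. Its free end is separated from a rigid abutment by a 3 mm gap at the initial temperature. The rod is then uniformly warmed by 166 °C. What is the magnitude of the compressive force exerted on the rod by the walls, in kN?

If the wall were absent the rod would grow by αΔT L = 18.3×10⁻⁶ × 166 × 2850 = 8.658 mm.
This exceeds the 3 mm gap, so the wall pushes back. The portion of expansion that must be recovered elastically is δ_free − gap = 8.658 − 3 = 5.658 mm.
Compatibility: PL/(AE) = 5.658 mm, so σ = P/A = E × (5.658/2850) = 222.3 MPa.
Force on the wall = σA = 222.3 × 1400 mm² = 311.3 kN.

P ≈ 311 kN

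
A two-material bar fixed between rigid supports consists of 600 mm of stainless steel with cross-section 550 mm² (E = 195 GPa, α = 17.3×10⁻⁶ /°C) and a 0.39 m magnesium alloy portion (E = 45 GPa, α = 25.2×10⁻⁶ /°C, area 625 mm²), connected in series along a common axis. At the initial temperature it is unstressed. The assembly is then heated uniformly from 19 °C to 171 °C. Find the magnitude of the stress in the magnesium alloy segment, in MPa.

If the supports were absent, the total length change would be Σ αᵢΔT Lᵢ = 17.3×10⁻⁶×152×600 + 25.2×10⁻⁶×152×390 = 3.072 mm.
The rigid supports impose zero overall length change; the single axial force P common to all segments must satisfy P Σ Lᵢ/(AᵢEᵢ) = δ_free.
Σ Lᵢ/(AᵢEᵢ) = 600/(550×195×10³) + 390/(625×45×10³) = 1.946×10⁻⁵ mm/N.
P = 3.072 / 1.946×10⁻⁵ = 157800 N = 157.8 kN, compressive.
σ_{magnesium alloy} = P / A = 157800 / 625 = 252.5 MPa.

σ ≈ 253 MPa (compressive)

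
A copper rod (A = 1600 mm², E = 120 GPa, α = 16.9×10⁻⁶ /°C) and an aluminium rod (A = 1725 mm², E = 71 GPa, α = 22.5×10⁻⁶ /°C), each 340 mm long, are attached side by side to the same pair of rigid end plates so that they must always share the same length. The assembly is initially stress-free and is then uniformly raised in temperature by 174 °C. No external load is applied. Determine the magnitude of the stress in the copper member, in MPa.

The aluminium has the larger α, so on heating it would change length more than the copper if both were free. The rigid plates force a common final length, so the aluminium is put into compression and the copper into tension, with equal and opposite forces P (no external load).
Equating the net (thermal + elastic) strains gives |α₁ − α₂|·ΔT = P·[1/(A₁E₁) + 1/(A₂E₂)].
|α₁ − α₂|·ΔT = 5.6×10⁻⁶ × 174 = 0.0009744.
1/(A₁E₁) + 1/(A₂E₂) = 1/(1600×120×10³) + 1/(1725×71×10³) = 1.337×10⁻⁸ N⁻¹.
P = 0.0009744 / 1.337×10⁻⁸ = 72860 N = 72.86 kN.
σ_{copper} = P/A₁ = 72860/1600 = 45.54 MPa, tensile.

σ ≈ 45.5 MPa (tensile)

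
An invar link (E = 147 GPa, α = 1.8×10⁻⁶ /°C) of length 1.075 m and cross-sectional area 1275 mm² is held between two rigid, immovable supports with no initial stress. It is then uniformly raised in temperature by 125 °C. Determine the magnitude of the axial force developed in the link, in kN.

Full restraint means ε = 0, so the stress is σ = EαΔT = 147×10³ × 1.8×10⁻⁶ × 125 = 33.08 MPa.
Axial force P = σA = 33.08 × 1275 = 42170 N = 42.17 kN, compressive.

P ≈ 42.2 kN (compressive)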